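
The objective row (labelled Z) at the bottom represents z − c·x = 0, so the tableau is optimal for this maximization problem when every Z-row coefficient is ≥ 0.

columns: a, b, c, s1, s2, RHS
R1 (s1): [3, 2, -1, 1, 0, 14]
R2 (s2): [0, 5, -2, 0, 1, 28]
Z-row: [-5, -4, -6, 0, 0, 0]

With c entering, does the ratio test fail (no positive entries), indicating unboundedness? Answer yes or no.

yes

Every constraint-row entry in column c is ≤ 0, so increasing c is unbounded.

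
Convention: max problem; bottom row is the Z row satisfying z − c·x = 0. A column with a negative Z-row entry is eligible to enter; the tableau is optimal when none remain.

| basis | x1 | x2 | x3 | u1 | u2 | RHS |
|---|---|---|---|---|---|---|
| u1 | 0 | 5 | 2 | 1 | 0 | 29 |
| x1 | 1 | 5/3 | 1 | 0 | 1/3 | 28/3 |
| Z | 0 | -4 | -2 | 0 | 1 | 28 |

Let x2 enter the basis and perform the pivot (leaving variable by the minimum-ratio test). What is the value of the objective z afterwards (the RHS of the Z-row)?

252/5

Ratio test on column x2 — row 1: 29/5 = 29/5; row 2: (28/3)/(5/3) = 28/5. Minimum is 28/5 at row 2 (x1 leaves); pivot element 5/3.
Pivot on row 2; the Z-row RHS becomes 28 − (-4)·(28/5) = 252/5.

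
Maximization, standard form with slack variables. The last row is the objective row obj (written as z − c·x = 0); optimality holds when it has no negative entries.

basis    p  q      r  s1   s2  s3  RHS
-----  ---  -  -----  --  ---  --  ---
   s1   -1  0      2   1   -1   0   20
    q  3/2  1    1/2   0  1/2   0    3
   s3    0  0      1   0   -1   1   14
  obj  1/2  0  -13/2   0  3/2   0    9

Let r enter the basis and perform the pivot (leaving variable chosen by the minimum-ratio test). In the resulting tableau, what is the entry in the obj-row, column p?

20

Ratio test on column r — row 1: 20/2 = 10; row 2: 3/(1/2) = 6; row 3: 14/1 = 14. Minimum is 6 at row 2 (q leaves); pivot element 1/2.
Divide row 2 by 1/2; eliminate column r from the other rows.
obj-row update in column p: 1/2 − (-13/2)·3 = 20.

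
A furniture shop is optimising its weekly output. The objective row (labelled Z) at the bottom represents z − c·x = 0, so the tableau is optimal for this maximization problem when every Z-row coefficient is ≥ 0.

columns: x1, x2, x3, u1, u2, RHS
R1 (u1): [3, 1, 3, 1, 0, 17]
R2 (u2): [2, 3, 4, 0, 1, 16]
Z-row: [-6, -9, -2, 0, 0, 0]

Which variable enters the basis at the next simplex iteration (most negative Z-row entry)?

x2

Negative Z-row entries: x1: -6, x2: -9, x3: -2.
The most negative is -9 in column x2, so x2 enters.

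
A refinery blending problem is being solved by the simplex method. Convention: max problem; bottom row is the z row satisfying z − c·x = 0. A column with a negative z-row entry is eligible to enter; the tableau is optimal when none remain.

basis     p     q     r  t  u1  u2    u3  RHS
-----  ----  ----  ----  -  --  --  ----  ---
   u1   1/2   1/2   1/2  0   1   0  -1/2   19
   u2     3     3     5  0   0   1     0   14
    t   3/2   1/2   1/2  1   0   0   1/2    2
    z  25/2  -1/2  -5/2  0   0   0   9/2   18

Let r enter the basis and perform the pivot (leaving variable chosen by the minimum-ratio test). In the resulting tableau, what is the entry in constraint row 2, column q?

3/5

Ratio test on column r — row 1: 19/(1/2) = 38; row 2: 14/5 = 14/5; row 3: 2/(1/2) = 4. Minimum is 14/5 at row 2 (u2 leaves); pivot element 5.
Divide row 2 by 5; eliminate column r from the other rows.
In the new row 2, the q entry is the old entry divided by the pivot: 3/5 = 3/5.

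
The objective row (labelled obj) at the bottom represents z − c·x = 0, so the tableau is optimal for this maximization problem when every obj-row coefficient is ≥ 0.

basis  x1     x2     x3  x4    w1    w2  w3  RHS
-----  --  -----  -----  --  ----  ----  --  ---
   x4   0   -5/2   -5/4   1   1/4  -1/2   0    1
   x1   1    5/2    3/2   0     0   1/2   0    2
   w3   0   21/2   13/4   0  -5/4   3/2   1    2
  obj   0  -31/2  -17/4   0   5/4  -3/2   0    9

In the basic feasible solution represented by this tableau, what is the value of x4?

x4 is basic (row 1); its value is the RHS of that row, 1.

1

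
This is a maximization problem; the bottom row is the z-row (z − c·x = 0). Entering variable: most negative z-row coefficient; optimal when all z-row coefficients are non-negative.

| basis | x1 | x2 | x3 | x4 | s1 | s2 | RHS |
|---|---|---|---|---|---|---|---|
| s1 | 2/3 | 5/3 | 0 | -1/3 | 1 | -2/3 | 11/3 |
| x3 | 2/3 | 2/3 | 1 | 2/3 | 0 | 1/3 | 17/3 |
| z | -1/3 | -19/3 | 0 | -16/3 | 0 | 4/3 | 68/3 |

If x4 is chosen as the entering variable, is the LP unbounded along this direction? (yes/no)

no

Column x4 has positive entries in row(s) 2, so the ratio test bounds it — not unbounded.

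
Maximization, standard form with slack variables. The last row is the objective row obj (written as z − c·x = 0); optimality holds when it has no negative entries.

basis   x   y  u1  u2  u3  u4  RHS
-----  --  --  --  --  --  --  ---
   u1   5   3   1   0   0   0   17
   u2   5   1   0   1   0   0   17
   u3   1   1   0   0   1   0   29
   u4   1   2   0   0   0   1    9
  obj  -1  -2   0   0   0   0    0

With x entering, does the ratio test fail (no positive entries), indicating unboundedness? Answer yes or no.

no

Column x has positive entries in row(s) 1, 2, 3, 4, so the ratio test bounds it — not unbounded.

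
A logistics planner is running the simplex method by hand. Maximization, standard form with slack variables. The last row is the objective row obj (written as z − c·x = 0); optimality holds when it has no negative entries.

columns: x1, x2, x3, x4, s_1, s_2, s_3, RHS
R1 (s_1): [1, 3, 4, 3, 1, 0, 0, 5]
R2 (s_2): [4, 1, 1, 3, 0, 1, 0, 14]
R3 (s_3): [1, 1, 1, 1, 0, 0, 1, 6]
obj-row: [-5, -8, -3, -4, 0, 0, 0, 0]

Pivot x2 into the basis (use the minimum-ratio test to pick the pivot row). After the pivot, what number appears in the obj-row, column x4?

4

Ratio test on column x2 — row 1: 5/3 = 5/3; row 2: 14/1 = 14; row 3: 6/1 = 6. Minimum is 5/3 at row 1 (s_1 leaves); pivot element 3.
Divide row 1 by 3; eliminate column x2 from the other rows.
obj-row update in column x4: -4 − (-8)·1 = 4.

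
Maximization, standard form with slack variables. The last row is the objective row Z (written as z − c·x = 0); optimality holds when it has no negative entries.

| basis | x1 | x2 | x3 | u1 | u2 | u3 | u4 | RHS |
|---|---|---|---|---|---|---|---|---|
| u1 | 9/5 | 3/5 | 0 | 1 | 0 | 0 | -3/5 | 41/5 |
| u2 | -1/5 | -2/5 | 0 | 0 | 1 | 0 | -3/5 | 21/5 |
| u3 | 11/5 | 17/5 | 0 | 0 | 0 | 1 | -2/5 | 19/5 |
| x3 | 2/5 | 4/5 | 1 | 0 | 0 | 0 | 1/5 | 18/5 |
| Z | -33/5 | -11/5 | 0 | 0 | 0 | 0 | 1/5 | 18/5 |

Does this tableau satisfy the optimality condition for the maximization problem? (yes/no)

no

The Z-row has a negative entry -33/5 in column x1, so it is not optimal.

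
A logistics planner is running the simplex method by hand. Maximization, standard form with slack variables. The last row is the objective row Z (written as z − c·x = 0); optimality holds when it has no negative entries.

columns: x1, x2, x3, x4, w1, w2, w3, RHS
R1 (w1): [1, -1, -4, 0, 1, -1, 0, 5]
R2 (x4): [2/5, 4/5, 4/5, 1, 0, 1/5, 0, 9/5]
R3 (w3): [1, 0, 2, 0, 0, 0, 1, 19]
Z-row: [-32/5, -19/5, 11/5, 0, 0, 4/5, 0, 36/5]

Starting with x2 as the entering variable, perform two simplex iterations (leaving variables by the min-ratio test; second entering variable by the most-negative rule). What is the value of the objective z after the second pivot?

Ratio test on column x2 — row 1: entry -1 ≤ 0; row 2: (9/5)/(4/5) = 9/4; row 3: entry 0 ≤ 0. Minimum is 9/4 at row 2 (x4 leaves); pivot element 4/5.
Pivot on row 2; the Z-row RHS becomes 36/5 − (-19/5)·(9/4) = 63/4.
Next entering variable (most negative Z-row entry -9/2): x1.
Ratio test on column x1 — row 1: (29/4)/(3/2) = 29/6; row 2: (9/4)/(1/2) = 9/2; row 3: 19/1 = 19. Minimum is 9/2 at row 2 (x2 leaves); pivot element 1/2.
After the second pivot the Z-row RHS is 63/4 − (-9/2)·(9/2) = 36.

36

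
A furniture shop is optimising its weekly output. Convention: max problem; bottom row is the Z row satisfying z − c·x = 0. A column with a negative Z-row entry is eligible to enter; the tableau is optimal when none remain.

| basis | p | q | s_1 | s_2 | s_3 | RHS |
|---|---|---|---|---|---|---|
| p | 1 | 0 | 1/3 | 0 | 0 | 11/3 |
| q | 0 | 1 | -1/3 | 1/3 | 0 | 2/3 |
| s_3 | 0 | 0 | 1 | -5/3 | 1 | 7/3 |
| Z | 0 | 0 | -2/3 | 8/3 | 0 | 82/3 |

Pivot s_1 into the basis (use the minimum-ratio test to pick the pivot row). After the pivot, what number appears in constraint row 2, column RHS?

Ratio test on column s_1 — row 1: (11/3)/(1/3) = 11; row 2: entry -1/3 ≤ 0; row 3: (7/3)/1 = 7/3. Minimum is 7/3 at row 3 (s_3 leaves); pivot element 1.
Divide row 3 by 1; eliminate column s_1 from the other rows.
Row 2 update in column RHS: 2/3 − (-1/3)·(7/3) = 13/9.

13/9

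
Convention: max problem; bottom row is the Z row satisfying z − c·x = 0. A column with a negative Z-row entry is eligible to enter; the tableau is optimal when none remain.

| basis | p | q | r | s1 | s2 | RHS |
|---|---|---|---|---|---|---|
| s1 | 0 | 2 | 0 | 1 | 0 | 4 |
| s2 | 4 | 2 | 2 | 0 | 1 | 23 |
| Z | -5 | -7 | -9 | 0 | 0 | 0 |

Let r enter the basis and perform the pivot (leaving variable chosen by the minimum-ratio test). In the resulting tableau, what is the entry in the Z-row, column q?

2

Ratio test on column r — row 1: entry 0 ≤ 0; row 2: 23/2 = 23/2. Minimum is 23/2 at row 2 (s2 leaves); pivot element 2.
Divide row 2 by 2; eliminate column r from the other rows.
Z-row update in column q: -7 − (-9)·1 = 2.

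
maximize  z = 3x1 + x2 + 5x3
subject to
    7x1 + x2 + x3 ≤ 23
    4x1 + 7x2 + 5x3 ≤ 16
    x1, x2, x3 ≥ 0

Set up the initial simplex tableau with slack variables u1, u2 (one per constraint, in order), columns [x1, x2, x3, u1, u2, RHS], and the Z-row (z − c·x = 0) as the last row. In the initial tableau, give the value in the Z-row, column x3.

-5

The Z-row carries the negated objective coefficients: the x3 entry is -5.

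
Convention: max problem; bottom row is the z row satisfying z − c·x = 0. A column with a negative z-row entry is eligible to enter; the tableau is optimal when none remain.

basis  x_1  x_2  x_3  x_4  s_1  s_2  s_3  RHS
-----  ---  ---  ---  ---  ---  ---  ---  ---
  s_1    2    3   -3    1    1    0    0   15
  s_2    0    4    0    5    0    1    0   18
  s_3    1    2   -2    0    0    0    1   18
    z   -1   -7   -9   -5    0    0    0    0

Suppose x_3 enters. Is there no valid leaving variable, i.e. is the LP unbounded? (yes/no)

Every constraint-row entry in column x_3 is ≤ 0, so increasing x_3 is unbounded.

yes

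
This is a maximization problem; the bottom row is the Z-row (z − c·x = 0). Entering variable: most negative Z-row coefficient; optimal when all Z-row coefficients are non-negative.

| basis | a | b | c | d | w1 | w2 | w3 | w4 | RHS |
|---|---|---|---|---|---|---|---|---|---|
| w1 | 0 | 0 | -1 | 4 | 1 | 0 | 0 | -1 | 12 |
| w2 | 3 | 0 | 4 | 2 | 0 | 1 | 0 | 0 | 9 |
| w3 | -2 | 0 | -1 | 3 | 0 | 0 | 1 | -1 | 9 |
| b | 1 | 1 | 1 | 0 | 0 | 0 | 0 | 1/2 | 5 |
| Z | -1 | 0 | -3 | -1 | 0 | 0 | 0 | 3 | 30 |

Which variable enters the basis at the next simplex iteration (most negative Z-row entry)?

Negative Z-row entries: a: -1, c: -3, d: -1.
The most negative is -3 in column c, so c enters.

c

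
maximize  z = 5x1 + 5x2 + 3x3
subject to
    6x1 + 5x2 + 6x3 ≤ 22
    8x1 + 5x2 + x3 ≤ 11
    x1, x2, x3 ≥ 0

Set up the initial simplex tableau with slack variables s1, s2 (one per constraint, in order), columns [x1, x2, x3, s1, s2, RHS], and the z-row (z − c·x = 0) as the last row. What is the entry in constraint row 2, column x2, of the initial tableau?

Constraint 2 has coefficient 5 on x2.

5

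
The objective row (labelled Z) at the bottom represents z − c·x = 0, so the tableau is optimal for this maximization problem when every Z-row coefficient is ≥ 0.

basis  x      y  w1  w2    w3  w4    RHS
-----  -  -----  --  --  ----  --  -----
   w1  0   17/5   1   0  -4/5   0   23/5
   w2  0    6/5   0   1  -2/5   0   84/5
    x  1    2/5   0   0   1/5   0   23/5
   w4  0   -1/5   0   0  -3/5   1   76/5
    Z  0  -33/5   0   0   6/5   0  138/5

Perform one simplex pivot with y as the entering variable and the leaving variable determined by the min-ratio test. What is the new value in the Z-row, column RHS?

621/17

Ratio test on column y — row 1: (23/5)/(17/5) = 23/17; row 2: (84/5)/(6/5) = 14; row 3: (23/5)/(2/5) = 23/2; row 4: entry -1/5 ≤ 0. Minimum is 23/17 at row 1 (w1 leaves); pivot element 17/5.
Divide row 1 by 17/5; eliminate column y from the other rows.
Z-row update in column RHS: 138/5 − (-33/5)·(23/17) = 621/17.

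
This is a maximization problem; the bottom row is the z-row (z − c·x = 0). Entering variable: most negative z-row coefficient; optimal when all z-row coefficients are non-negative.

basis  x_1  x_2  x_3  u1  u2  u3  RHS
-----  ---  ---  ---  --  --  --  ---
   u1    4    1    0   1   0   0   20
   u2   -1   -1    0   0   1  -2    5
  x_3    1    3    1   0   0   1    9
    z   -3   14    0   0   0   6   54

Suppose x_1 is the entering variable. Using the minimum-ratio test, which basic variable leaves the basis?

Column x_1 entries and ratios — u1: 20/4 = 5; u2: -1 ≤ 0, skip; x_3: 9/1 = 9.
Smallest ratio is 5 in the row of u1, so u1 leaves.

u1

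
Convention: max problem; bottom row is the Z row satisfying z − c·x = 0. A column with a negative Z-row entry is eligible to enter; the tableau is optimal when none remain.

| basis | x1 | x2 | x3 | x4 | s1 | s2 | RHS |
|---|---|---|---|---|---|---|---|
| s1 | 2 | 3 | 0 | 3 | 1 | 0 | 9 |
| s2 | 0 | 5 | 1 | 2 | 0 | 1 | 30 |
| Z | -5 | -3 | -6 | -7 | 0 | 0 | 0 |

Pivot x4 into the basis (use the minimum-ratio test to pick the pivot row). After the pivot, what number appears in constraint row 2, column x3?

Ratio test on column x4 — row 1: 9/3 = 3; row 2: 30/2 = 15. Minimum is 3 at row 1 (s1 leaves); pivot element 3.
Divide row 1 by 3; eliminate column x4 from the other rows.
Row 2 update in column x3: 1 − 2·0 = 1.

1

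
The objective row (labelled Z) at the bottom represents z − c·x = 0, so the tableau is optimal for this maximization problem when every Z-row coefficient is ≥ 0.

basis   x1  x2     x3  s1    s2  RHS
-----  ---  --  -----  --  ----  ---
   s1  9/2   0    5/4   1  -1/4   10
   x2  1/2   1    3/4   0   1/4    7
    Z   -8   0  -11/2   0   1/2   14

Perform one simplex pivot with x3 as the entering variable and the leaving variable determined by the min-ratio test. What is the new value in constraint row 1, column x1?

18/5

Ratio test on column x3 — row 1: 10/(5/4) = 8; row 2: 7/(3/4) = 28/3. Minimum is 8 at row 1 (s1 leaves); pivot element 5/4.
Divide row 1 by 5/4; eliminate column x3 from the other rows.
In the new row 1, the x1 entry is the old entry divided by the pivot: (9/2)/(5/4) = 18/5.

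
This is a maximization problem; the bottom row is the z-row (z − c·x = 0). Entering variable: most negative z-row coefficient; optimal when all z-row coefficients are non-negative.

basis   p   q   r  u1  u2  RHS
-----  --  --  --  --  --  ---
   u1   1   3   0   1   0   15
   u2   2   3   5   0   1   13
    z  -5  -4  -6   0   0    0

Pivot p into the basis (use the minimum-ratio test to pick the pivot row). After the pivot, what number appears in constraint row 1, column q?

Ratio test on column p — row 1: 15/1 = 15; row 2: 13/2 = 13/2. Minimum is 13/2 at row 2 (u2 leaves); pivot element 2.
Divide row 2 by 2; eliminate column p from the other rows.
Row 1 update in column q: 3 − 1·(3/2) = 3/2.

3/2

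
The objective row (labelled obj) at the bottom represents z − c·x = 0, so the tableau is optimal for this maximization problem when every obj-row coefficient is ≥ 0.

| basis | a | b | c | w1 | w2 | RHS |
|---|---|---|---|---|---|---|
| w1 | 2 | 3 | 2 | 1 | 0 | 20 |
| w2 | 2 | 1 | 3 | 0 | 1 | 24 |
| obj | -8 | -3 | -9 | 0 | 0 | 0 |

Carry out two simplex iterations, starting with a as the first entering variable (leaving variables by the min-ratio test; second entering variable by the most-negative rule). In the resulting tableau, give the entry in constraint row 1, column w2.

Ratio test on column a — row 1: 20/2 = 10; row 2: 24/2 = 12. Minimum is 10 at row 1 (w1 leaves); pivot element 2.
Divide row 1 by 2; eliminate column a from the other rows.
Second iteration: most negative obj-row entry is -1 in column c, so c enters.
Ratio test on column c — row 1: 10/1 = 10; row 2: 4/1 = 4. Minimum is 4 at row 2 (w2 leaves); pivot element 1.
Divide row 2 by 1; eliminate column c from the other rows.
After both pivots, the entry at constraint row 1, column w2 is -1.

-1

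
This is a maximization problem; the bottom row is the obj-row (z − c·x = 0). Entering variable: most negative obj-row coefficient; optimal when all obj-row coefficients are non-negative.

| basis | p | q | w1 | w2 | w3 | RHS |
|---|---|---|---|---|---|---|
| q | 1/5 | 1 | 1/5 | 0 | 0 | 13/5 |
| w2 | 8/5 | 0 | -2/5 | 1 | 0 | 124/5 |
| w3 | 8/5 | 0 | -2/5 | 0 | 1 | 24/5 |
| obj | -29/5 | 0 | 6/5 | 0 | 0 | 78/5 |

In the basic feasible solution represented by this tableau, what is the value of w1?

0

w1 is not in the basis, so in the current basic feasible solution w1 = 0.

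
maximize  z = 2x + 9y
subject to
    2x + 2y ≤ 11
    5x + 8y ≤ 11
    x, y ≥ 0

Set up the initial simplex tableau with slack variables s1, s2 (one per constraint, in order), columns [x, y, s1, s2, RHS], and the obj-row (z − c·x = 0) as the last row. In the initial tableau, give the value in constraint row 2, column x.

5

Constraint 2 has coefficient 5 on x.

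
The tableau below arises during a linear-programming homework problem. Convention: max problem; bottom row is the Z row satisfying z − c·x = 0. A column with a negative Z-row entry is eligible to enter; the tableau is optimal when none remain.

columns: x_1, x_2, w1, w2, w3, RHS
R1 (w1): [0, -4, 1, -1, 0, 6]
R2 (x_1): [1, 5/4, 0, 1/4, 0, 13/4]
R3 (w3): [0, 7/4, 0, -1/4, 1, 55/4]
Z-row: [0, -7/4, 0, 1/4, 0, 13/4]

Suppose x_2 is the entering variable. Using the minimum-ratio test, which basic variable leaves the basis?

Column x_2 entries and ratios — w1: -4 ≤ 0, skip; x_1: (13/4)/(5/4) = 13/5; w3: (55/4)/(7/4) = 55/7.
Smallest ratio is 13/5 in the row of x_1, so x_1 leaves.

x_1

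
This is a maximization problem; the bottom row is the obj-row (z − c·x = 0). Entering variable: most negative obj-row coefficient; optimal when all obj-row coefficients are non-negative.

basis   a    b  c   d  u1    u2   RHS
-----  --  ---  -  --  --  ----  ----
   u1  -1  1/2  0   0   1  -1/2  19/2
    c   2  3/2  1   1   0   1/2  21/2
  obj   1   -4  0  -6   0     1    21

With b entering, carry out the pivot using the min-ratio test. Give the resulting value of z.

Ratio test on column b — row 1: (19/2)/(1/2) = 19; row 2: (21/2)/(3/2) = 7. Minimum is 7 at row 2 (c leaves); pivot element 3/2.
Pivot on row 2; the obj-row RHS becomes 21 − (-4)·7 = 49.

49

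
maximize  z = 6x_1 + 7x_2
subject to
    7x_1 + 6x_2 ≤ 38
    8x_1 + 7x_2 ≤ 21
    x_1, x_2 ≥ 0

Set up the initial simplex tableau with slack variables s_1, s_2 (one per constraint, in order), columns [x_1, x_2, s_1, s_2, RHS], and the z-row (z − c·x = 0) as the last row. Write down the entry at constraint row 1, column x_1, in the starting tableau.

7

Constraint 1 has coefficient 7 on x_1.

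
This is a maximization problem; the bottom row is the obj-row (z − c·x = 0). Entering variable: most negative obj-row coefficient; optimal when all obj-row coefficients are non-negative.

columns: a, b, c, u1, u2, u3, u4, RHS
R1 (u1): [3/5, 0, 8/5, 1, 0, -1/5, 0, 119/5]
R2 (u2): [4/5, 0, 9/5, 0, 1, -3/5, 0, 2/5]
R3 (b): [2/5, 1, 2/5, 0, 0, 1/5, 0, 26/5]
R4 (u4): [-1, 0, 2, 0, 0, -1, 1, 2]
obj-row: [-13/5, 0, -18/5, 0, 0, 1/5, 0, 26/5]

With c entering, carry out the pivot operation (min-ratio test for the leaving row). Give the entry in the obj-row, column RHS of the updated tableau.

Ratio test on column c — row 1: (119/5)/(8/5) = 119/8; row 2: (2/5)/(9/5) = 2/9; row 3: (26/5)/(2/5) = 13; row 4: 2/2 = 1. Minimum is 2/9 at row 2 (u2 leaves); pivot element 9/5.
Divide row 2 by 9/5; eliminate column c from the other rows.
obj-row update in column RHS: 26/5 − (-18/5)·(2/9) = 6.

6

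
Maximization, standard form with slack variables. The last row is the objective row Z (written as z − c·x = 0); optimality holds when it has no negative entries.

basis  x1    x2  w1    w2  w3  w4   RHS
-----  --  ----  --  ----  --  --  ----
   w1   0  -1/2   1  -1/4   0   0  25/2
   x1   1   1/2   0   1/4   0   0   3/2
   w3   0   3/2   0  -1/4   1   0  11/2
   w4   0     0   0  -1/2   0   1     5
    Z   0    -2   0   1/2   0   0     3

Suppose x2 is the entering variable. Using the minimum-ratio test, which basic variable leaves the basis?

Column x2 entries and ratios — w1: -1/2 ≤ 0, skip; x1: (3/2)/(1/2) = 3; w3: (11/2)/(3/2) = 11/3; w4: 0 ≤ 0, skip.
Smallest ratio is 3 in the row of x1, so x1 leaves.

x1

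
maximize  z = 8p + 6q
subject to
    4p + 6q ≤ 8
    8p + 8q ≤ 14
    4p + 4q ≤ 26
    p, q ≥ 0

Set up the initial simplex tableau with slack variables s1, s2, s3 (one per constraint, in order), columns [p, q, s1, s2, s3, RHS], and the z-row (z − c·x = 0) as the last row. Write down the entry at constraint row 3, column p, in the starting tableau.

4

Constraint 3 has coefficient 4 on p.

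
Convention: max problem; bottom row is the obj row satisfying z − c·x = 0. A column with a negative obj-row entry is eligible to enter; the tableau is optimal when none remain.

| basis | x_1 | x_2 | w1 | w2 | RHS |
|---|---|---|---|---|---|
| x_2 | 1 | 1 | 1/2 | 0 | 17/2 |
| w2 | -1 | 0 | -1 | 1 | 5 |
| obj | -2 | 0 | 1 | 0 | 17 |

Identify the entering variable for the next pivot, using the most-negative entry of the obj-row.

x_1

Negative obj-row entries: x_1: -2.
The most negative is -2 in column x_1, so x_1 enters.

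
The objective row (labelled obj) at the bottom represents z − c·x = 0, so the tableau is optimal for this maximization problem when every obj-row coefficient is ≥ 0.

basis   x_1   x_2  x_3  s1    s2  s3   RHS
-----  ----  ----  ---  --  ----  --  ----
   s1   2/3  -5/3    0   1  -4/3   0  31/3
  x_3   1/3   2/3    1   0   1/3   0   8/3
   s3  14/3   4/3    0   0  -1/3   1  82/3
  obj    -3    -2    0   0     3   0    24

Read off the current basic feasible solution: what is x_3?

8/3

x_3 is basic (row 2); its value is the RHS of that row, 8/3.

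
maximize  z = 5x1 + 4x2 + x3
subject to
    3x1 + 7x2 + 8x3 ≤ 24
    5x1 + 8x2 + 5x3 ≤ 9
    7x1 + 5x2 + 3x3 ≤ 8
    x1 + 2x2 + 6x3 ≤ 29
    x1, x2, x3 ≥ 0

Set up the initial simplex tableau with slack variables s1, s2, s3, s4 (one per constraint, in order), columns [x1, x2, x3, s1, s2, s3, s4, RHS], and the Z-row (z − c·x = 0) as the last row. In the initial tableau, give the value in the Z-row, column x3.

The Z-row carries the negated objective coefficients: the x3 entry is -1.

-1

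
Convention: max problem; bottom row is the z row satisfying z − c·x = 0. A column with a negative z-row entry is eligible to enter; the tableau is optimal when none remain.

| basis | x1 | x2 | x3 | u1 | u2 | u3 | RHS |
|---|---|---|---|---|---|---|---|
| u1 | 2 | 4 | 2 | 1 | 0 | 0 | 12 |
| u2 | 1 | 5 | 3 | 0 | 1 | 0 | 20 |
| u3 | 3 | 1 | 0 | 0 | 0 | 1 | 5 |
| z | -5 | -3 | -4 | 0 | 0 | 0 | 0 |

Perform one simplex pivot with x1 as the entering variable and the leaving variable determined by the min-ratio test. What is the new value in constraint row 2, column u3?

-1/3

Ratio test on column x1 — row 1: 12/2 = 6; row 2: 20/1 = 20; row 3: 5/3 = 5/3. Minimum is 5/3 at row 3 (u3 leaves); pivot element 3.
Divide row 3 by 3; eliminate column x1 from the other rows.
Row 2 update in column u3: 0 − 1·(1/3) = -1/3.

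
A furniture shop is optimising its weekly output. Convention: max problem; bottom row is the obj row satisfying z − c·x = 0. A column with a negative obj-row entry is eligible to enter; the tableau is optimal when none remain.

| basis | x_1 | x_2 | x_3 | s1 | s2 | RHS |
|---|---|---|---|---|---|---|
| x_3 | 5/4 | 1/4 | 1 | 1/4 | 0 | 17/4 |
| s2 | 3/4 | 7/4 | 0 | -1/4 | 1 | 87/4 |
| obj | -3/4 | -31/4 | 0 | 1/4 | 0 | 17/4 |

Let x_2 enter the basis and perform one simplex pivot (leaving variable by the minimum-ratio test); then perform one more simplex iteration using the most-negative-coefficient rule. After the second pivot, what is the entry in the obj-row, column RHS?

Ratio test on column x_2 — row 1: (17/4)/(1/4) = 17; row 2: (87/4)/(7/4) = 87/7. Minimum is 87/7 at row 2 (s2 leaves); pivot element 7/4.
Divide row 2 by 7/4; eliminate column x_2 from the other rows.
Second iteration: most negative obj-row entry is -6/7 in column s1, so s1 enters.
Ratio test on column s1 — row 1: (8/7)/(2/7) = 4; row 2: entry -1/7 ≤ 0. Minimum is 4 at row 1 (x_3 leaves); pivot element 2/7.
Divide row 1 by 2/7; eliminate column s1 from the other rows.
After both pivots, the entry at the obj-row, column RHS is 104.

104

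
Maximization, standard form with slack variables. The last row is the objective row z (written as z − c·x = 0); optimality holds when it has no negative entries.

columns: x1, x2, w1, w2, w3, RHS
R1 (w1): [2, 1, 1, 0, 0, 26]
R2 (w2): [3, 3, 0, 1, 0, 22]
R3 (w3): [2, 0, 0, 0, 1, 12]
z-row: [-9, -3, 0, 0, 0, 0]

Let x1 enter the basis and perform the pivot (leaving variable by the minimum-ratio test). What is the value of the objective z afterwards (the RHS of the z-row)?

Ratio test on column x1 — row 1: 26/2 = 13; row 2: 22/3 = 22/3; row 3: 12/2 = 6. Minimum is 6 at row 3 (w3 leaves); pivot element 2.
Pivot on row 3; the z-row RHS becomes 0 − (-9)·6 = 54.

54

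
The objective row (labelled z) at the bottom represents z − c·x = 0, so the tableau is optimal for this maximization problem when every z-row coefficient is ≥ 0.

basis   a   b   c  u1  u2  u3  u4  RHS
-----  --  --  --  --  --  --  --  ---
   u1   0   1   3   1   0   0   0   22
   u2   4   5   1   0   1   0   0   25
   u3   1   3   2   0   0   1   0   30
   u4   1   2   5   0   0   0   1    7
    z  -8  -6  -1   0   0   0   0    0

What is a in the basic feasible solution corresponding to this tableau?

a is not in the basis, so in the current basic feasible solution a = 0.

0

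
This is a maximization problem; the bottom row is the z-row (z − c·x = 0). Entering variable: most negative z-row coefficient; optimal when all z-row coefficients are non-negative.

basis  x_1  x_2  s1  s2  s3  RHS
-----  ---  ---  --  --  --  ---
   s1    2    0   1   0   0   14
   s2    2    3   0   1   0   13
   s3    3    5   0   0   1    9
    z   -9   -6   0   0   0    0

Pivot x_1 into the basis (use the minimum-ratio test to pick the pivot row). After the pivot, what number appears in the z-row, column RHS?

Ratio test on column x_1 — row 1: 14/2 = 7; row 2: 13/2 = 13/2; row 3: 9/3 = 3. Minimum is 3 at row 3 (s3 leaves); pivot element 3.
Divide row 3 by 3; eliminate column x_1 from the other rows.
z-row update in column RHS: 0 − (-9)·3 = 27.

27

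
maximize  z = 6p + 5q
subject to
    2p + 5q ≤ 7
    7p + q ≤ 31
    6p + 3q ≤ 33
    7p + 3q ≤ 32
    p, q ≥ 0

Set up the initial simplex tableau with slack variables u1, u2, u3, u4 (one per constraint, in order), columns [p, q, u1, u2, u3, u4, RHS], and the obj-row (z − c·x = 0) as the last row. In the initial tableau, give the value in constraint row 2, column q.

Constraint 2 has coefficient 1 on q.

1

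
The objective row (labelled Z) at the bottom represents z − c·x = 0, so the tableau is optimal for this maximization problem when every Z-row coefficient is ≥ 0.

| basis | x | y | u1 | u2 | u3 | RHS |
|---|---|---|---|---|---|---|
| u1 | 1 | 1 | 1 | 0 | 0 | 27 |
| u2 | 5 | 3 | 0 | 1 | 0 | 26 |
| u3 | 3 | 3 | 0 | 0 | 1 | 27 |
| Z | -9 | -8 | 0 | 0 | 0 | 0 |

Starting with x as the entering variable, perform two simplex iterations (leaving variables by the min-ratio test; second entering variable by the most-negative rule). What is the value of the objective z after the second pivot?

208/3

Ratio test on column x — row 1: 27/1 = 27; row 2: 26/5 = 26/5; row 3: 27/3 = 9. Minimum is 26/5 at row 2 (u2 leaves); pivot element 5.
Pivot on row 2; the Z-row RHS becomes 0 − (-9)·(26/5) = 234/5.
Next entering variable (most negative Z-row entry -13/5): y.
Ratio test on column y — row 1: (109/5)/(2/5) = 109/2; row 2: (26/5)/(3/5) = 26/3; row 3: (57/5)/(6/5) = 19/2. Minimum is 26/3 at row 2 (x leaves); pivot element 3/5.
After the second pivot the Z-row RHS is 234/5 − (-13/5)·(26/3) = 208/3.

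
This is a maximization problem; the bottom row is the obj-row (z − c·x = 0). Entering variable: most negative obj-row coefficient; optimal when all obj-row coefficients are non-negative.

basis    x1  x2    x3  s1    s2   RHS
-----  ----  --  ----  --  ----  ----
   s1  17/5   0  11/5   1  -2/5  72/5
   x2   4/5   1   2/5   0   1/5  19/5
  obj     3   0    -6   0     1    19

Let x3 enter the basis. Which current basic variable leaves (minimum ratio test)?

s1

Column x3 entries and ratios — s1: (72/5)/(11/5) = 72/11; x2: (19/5)/(2/5) = 19/2.
Smallest ratio is 72/11 in the row of s1, so s1 leaves.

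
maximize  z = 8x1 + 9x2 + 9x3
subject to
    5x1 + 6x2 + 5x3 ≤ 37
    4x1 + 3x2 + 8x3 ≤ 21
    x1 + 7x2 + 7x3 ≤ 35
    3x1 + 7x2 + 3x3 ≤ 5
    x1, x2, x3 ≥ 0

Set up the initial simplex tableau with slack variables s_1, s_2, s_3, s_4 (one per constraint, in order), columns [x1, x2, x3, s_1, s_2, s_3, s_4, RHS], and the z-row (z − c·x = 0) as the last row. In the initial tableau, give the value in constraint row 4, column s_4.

1

Slack s_4 belongs to constraint 4; its column is the unit vector e_4, so the entry in row 4 is 1.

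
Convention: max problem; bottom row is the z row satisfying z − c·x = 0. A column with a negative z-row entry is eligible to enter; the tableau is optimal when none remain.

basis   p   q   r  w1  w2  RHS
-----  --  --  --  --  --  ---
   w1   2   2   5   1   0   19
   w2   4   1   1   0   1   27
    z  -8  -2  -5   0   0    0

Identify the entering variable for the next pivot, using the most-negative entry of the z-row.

p

Negative z-row entries: p: -8, q: -2, r: -5.
The most negative is -8 in column p, so p enters.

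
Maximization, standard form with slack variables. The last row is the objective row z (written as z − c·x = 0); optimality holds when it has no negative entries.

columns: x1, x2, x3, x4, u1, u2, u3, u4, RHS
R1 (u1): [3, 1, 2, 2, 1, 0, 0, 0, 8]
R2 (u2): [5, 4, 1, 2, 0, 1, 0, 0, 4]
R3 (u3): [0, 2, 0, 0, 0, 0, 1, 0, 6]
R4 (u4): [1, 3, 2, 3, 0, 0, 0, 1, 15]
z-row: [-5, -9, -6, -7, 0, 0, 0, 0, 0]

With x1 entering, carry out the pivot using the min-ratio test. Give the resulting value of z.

Ratio test on column x1 — row 1: 8/3 = 8/3; row 2: 4/5 = 4/5; row 3: entry 0 ≤ 0; row 4: 15/1 = 15. Minimum is 4/5 at row 2 (u2 leaves); pivot element 5.
Pivot on row 2; the z-row RHS becomes 0 − (-5)·(4/5) = 4.

4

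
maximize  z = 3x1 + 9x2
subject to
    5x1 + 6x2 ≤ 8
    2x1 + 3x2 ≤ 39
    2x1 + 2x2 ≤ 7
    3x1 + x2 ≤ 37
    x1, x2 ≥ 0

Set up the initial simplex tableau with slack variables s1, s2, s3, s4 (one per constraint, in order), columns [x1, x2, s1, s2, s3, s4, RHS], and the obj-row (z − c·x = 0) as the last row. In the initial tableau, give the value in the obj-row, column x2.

-9

The obj-row carries the negated objective coefficients: the x2 entry is -9.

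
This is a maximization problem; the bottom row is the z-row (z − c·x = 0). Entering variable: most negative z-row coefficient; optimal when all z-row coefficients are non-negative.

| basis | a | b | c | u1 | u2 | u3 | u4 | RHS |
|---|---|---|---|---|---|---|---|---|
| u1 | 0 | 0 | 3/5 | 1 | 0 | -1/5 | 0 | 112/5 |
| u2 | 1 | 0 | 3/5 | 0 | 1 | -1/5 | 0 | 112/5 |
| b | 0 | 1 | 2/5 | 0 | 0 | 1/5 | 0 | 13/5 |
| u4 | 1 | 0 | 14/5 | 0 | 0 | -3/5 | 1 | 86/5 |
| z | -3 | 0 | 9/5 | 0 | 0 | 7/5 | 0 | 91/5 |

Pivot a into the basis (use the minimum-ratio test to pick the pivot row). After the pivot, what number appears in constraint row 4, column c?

14/5

Ratio test on column a — row 1: entry 0 ≤ 0; row 2: (112/5)/1 = 112/5; row 3: entry 0 ≤ 0; row 4: (86/5)/1 = 86/5. Minimum is 86/5 at row 4 (u4 leaves); pivot element 1.
Divide row 4 by 1; eliminate column a from the other rows.
In the new row 4, the c entry is the old entry divided by the pivot: (14/5)/1 = 14/5.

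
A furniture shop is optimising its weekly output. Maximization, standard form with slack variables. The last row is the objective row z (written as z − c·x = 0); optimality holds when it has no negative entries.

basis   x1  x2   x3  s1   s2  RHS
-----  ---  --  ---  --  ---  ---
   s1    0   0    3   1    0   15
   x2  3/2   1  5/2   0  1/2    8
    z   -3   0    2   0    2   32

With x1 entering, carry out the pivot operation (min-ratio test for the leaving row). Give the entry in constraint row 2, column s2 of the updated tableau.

1/3

Ratio test on column x1 — row 1: entry 0 ≤ 0; row 2: 8/(3/2) = 16/3. Minimum is 16/3 at row 2 (x2 leaves); pivot element 3/2.
Divide row 2 by 3/2; eliminate column x1 from the other rows.
In the new row 2, the s2 entry is the old entry divided by the pivot: (1/2)/(3/2) = 1/3.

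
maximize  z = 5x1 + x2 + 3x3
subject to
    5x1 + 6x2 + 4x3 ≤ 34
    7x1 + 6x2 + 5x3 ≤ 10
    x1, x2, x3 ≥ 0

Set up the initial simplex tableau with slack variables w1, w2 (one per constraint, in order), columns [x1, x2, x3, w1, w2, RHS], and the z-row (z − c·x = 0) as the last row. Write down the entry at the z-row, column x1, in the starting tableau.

-5

The z-row carries the negated objective coefficients: the x1 entry is -5.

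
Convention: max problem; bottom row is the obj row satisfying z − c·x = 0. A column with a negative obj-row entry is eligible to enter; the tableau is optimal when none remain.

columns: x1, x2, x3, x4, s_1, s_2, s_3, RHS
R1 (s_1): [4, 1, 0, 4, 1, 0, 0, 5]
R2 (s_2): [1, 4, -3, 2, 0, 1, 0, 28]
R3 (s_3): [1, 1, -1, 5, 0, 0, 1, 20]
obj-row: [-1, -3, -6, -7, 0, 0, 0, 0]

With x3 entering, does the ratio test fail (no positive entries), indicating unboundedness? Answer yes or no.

yes

Every constraint-row entry in column x3 is ≤ 0, so increasing x3 is unbounded.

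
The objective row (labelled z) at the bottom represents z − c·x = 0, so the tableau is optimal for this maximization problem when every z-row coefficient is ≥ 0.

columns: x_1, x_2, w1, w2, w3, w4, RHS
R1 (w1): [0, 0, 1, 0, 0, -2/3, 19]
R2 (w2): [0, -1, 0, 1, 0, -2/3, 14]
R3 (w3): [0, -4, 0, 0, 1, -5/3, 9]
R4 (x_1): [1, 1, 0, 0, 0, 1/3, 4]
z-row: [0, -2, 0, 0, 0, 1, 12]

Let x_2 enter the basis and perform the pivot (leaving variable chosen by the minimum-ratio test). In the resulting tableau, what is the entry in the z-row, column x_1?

Ratio test on column x_2 — row 1: entry 0 ≤ 0; row 2: entry -1 ≤ 0; row 3: entry -4 ≤ 0; row 4: 4/1 = 4. Minimum is 4 at row 4 (x_1 leaves); pivot element 1.
Divide row 4 by 1; eliminate column x_2 from the other rows.
z-row update in column x_1: 0 − (-2)·1 = 2.

2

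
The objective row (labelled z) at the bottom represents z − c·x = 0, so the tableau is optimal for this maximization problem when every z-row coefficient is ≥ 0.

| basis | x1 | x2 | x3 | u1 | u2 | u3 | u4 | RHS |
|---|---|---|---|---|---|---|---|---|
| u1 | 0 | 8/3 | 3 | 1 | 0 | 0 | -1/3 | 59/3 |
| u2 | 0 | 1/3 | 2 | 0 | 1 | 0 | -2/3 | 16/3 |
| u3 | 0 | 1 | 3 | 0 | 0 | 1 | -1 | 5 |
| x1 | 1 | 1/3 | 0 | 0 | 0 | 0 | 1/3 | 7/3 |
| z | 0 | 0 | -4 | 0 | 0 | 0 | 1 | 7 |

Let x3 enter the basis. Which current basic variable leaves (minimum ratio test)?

u3

Column x3 entries and ratios — u1: (59/3)/3 = 59/9; u2: (16/3)/2 = 8/3; u3: 5/3 = 5/3; x1: 0 ≤ 0, skip.
Smallest ratio is 5/3 in the row of u3, so u3 leaves.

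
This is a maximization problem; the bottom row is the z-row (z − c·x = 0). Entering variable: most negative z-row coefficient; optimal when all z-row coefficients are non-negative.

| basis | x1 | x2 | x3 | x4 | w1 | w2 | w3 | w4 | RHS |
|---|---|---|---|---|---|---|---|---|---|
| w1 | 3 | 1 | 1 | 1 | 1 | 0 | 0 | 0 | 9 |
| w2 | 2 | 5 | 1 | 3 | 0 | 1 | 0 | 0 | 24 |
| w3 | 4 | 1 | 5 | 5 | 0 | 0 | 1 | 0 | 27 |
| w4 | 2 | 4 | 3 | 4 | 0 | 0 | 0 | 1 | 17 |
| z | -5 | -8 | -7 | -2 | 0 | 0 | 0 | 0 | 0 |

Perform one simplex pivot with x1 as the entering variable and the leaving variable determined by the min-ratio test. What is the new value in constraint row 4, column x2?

10/3

Ratio test on column x1 — row 1: 9/3 = 3; row 2: 24/2 = 12; row 3: 27/4 = 27/4; row 4: 17/2 = 17/2. Minimum is 3 at row 1 (w1 leaves); pivot element 3.
Divide row 1 by 3; eliminate column x1 from the other rows.
Row 4 update in column x2: 4 − 2·(1/3) = 10/3.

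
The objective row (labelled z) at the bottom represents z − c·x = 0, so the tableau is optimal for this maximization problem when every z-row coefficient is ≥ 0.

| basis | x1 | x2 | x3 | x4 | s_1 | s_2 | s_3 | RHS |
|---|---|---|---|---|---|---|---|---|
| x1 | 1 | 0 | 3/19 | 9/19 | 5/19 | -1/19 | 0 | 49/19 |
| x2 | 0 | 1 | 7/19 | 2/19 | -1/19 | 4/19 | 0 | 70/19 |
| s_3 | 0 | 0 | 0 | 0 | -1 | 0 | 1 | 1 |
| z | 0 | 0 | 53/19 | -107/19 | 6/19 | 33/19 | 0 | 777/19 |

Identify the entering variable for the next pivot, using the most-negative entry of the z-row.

x4

Negative z-row entries: x4: -107/19.
The most negative is -107/19 in column x4, so x4 enters.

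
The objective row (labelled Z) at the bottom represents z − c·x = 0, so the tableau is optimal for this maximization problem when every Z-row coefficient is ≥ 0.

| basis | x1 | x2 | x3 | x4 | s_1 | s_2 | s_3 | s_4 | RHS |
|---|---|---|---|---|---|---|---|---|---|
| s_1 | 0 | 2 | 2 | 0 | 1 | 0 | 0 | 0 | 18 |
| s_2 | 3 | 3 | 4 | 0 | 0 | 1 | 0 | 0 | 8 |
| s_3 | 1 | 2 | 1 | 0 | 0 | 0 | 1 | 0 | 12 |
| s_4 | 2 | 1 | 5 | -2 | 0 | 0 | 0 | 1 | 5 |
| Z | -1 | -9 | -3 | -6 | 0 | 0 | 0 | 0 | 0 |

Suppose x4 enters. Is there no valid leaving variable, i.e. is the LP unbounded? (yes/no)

Every constraint-row entry in column x4 is ≤ 0, so increasing x4 is unbounded.

yes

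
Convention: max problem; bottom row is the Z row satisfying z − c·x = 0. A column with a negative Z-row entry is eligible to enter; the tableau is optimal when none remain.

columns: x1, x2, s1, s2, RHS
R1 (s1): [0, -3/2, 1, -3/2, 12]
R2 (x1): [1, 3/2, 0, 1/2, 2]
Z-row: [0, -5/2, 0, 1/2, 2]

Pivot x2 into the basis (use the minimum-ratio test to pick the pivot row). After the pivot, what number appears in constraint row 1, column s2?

Ratio test on column x2 — row 1: entry -3/2 ≤ 0; row 2: 2/(3/2) = 4/3. Minimum is 4/3 at row 2 (x1 leaves); pivot element 3/2.
Divide row 2 by 3/2; eliminate column x2 from the other rows.
Row 1 update in column s2: -3/2 − (-3/2)·(1/3) = -1.

-1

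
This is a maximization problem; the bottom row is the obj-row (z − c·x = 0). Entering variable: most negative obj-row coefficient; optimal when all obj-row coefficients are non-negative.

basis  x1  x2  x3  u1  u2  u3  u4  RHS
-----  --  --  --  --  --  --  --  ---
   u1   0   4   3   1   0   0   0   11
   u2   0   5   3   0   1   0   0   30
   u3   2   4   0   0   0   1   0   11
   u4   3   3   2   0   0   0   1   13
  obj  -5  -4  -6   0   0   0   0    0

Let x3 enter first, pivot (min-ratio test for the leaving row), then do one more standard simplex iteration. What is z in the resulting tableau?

Ratio test on column x3 — row 1: 11/3 = 11/3; row 2: 30/3 = 10; row 3: entry 0 ≤ 0; row 4: 13/2 = 13/2. Minimum is 11/3 at row 1 (u1 leaves); pivot element 3.
Pivot on row 1; the obj-row RHS becomes 0 − (-6)·(11/3) = 22.
Next entering variable (most negative obj-row entry -5): x1.
Ratio test on column x1 — row 1: entry 0 ≤ 0; row 2: entry 0 ≤ 0; row 3: 11/2 = 11/2; row 4: (17/3)/3 = 17/9. Minimum is 17/9 at row 4 (u4 leaves); pivot element 3.
After the second pivot the obj-row RHS is 22 − (-5)·(17/9) = 283/9.

283/9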